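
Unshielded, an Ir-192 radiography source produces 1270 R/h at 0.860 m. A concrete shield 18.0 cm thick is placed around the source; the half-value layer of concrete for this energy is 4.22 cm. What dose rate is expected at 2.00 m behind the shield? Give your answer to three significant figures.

Distance alone: 1270 × (0.860/2.00)² = 1270 × 0.1849 = 234.8 R/h.
Shield: 18.0/4.22 = 4.265 half-value layers → attenuation 2^(−4.265) = 0.05201.
Combined: 234.8 × 0.05201 = 12.21 R/h.

12.2 R/h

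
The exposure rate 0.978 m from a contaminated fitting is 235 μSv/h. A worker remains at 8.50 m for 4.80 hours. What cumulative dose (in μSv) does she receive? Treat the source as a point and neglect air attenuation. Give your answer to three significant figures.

Using I₁d₁² = I₂d₂², rate at 8.50 m:
(0.978/8.50)² = 0.01324, so 235 × 0.01324 = 3.111 μSv/h.
Dose = rate × time = 3.111 μSv/h × 4.800 h = 14.93 μSv.

14.9 μSv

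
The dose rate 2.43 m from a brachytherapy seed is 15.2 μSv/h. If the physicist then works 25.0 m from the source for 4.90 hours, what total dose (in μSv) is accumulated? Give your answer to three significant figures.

Since intensity falls as 1/r², rate at 25.0 m:
15.2 × (2.43/25.0)² = 15.2 × 0.009448 = 0.1436 μSv/h.
Dose = rate × time = 0.1436 μSv/h × 4.900 h = 0.7036 μSv.

0.704 μSv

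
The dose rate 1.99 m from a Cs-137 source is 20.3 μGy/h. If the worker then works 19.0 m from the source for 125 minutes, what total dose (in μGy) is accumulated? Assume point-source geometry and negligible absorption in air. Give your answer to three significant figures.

0.464 μGy

Intensity scales as (d₁/d₂)², so rate at 19.0 m:
(1.99/19.0)² = 0.01097, so 20.3 × 0.01097 = 0.2227 μGy/h.
Dose = rate × time = 0.2227 μGy/h × 2.083 h = 0.4639 μGy.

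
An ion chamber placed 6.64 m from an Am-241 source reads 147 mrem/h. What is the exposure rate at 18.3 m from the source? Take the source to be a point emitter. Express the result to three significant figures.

19.4 mrem/h

Intensity scales as (d₁/d₂)², so scaling from 6.64 m to 18.3 m:
(6.64/18.3)² = 0.1317, so 147 × 0.1317 = 19.36 mrem/h.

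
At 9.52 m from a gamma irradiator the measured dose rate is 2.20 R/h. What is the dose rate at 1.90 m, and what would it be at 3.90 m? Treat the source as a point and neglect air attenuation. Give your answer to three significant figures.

Using I₁d₁² = I₂d₂²,
At 1.90 m: (9.52/1.90)² = 25.11, so 2.20 × 25.11 = 55.24 R/h
At 3.90 m: 55.24 × (1.90/3.90)² = 55.24 × 0.2373 = 13.11 R/h.

55.2 R/h; 13.1 R/h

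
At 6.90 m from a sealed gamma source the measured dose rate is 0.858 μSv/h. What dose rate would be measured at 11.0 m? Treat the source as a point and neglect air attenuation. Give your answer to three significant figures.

Using I₁d₁² = I₂d₂², scaling from 6.90 m to 11.0 m:
(6.90/11.0)² = 0.3935, so 0.858 × 0.3935 = 0.3376 μSv/h.

0.338 μSv/h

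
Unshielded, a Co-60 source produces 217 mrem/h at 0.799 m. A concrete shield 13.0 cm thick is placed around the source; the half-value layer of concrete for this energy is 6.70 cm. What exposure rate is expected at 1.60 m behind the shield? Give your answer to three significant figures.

Distance alone: 217 × (0.799/1.60)² = 217 × 0.2494 = 54.12 mrem/h.
Shield: 13.0/6.70 = 1.940 half-value layers → attenuation 2^(−1.940) = 0.2606.
Combined: 54.12 × 0.2606 = 14.10 mrem/h.

14.1 mrem/h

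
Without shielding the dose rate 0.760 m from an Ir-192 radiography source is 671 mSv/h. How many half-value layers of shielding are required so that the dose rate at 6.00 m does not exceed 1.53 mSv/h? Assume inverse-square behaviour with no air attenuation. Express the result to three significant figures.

At 6.00 m, distance alone gives 671 × (0.760/6.00)² = 671 × 0.01604 = 10.76 mSv/h.
Further attenuation needed: 10.76/1.53 = 7.033.
n = log₂(7.033) = 2.814 half-value layers.

2.81 half-value layers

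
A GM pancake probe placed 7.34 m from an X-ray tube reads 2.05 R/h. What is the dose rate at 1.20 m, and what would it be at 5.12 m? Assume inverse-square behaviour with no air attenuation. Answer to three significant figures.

76.7 R/h; 4.21 R/h

Applying the 1/r² law,
At 1.20 m: 2.05 × (7.34/1.20)² = 2.05 × 37.41 = 76.69 R/h
At 5.12 m: 76.69 × (1.20/5.12)² = 76.69 × 0.05493 = 4.213 R/h.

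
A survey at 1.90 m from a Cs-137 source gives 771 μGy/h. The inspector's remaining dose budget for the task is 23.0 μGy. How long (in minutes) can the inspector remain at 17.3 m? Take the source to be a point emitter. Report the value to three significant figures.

Using I₁d₁² = I₂d₂², rate at 17.3 m:
771 × (1.90/17.3)² = 771 × 0.01206 = 9.298 μGy/h.
Stay time = 23.0 μGy ÷ 9.298 μGy/h = 2.474 h = 148.4 min.

148 min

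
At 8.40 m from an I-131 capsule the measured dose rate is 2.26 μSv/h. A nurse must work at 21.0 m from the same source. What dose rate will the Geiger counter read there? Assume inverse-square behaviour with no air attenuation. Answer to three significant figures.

0.362 μSv/h

Using I₁d₁² = I₂d₂², scaling from 8.40 m to 21.0 m:
(8.40/21.0)² = 0.1600, so 2.26 × 0.1600 = 0.3616 μSv/h.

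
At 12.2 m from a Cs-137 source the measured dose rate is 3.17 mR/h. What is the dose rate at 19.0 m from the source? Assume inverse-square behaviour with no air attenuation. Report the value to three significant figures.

Applying the 1/r² law, scaling from 12.2 m to 19.0 m:
(12.2/19.0)² = 0.4123, so 3.17 × 0.4123 = 1.307 mR/h.

1.31 mR/h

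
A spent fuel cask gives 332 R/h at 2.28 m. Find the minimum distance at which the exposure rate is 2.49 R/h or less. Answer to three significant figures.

26.3 m

Using I₁d₁² = I₂d₂², d₂ = d₁·√(I₁/I₂).
I₁/I₂ = 332/2.49 = 133.3, so d₂ = 2.28 × √133.3 = 26.32 m.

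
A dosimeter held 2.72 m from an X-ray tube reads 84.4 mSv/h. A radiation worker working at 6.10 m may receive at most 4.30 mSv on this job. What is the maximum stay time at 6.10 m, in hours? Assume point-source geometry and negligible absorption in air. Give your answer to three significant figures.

0.256 h

Since intensity falls as 1/r², rate at 6.10 m:
84.4 × (2.72/6.10)² = 84.4 × 0.1988 = 16.78 mSv/h.
Stay time = 4.30 mSv ÷ 16.78 mSv/h = 0.2563 h.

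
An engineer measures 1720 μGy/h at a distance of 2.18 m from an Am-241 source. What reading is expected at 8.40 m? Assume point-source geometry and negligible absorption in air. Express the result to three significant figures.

By the inverse-square law, the rate at 8.40 m is
(2.18/8.40)² = 0.06735, so 1720 × 0.06735 = 115.8 μGy/h.

116 μGy/h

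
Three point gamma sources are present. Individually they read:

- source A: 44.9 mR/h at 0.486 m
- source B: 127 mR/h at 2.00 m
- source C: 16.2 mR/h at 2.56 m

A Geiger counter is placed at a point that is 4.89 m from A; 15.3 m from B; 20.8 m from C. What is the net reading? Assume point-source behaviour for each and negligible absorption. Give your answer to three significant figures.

2.86 mR/h

Each source contributes Iᵢ·(dᵢ/rᵢ)²; contributions add.
A: 44.9 × (0.486/4.89)² = 0.4435 mR/h
B: 127 × (2.00/15.3)² = 2.170 mR/h
C: 16.2 × (2.56/20.8)² = 0.2454 mR/h
Total = 0.4435 + 2.170 + 0.2454 = 2.859 mR/h.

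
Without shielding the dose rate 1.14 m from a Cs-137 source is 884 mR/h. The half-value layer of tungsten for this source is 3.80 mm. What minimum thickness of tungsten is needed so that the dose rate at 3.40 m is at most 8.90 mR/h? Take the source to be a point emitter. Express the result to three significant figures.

At 3.40 m, distance alone gives (1.14/3.40)² = 0.1124, so 884 × 0.1124 = 99.36 mR/h.
Further attenuation needed: 99.36/8.90 = 11.16.
n = log₂(11.16) = 3.480 half-value layers.
Thickness = 3.480 × 3.80 mm = 13.22 mm.

13.2 mm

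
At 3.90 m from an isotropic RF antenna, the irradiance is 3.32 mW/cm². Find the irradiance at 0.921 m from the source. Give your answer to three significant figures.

Since intensity falls as 1/r², the rate at 0.921 m is
3.32 × (3.90/0.921)² = 3.32 × 17.93 = 59.53 mW/cm².

59.5 mW/cm²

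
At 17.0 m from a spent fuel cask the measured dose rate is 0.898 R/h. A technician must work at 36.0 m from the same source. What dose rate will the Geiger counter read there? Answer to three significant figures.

Using I₁d₁² = I₂d₂², scaling from 17.0 m to 36.0 m:
0.898 × (17.0/36.0)² = 0.898 × 0.2230 = 0.2003 R/h.

0.200 R/h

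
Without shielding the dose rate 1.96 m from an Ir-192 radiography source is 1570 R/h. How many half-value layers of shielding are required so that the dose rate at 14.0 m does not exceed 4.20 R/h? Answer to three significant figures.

2.87 half-value layers

At 14.0 m, distance alone gives 1570 × (1.96/14.0)² = 1570 × 0.01960 = 30.77 R/h.
Further attenuation needed: 30.77/4.20 = 7.326.
n = log₂(7.326) = 2.873 half-value layers.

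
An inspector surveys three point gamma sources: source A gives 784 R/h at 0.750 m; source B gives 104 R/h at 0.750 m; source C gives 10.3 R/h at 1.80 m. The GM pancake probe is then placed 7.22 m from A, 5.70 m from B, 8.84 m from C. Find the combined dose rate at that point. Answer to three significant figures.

By superposition, sum each source's inverse-square contribution:
A: 784 × (0.750/7.22)² = 8.460 R/h
B: 104 × (0.750/5.70)² = 1.801 R/h
C: 10.3 × (1.80/8.84)² = 0.4270 R/h
Total = 8.460 + 1.801 + 0.4270 = 10.69 R/h.

10.7 R/h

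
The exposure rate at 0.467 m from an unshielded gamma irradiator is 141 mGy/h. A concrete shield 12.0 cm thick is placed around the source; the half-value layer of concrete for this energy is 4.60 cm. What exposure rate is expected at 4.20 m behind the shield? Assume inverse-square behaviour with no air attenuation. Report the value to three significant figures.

Distance alone: 141 × (0.467/4.20)² = 141 × 0.01236 = 1.743 mGy/h.
Shield: 12.0/4.60 = 2.609 half-value layers → attenuation 2^(−2.609) = 0.1639.
Combined: 1.743 × 0.1639 = 0.2857 mGy/h.

0.286 mGy/h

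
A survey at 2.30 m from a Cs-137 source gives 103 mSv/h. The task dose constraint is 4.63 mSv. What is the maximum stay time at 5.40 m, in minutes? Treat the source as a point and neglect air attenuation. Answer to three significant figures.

Since intensity falls as 1/r², rate at 5.40 m:
(2.30/5.40)² = 0.1814, so 103 × 0.1814 = 18.68 mSv/h.
Stay time = 4.63 mSv ÷ 18.68 mSv/h = 0.2479 h = 14.87 min.

14.9 min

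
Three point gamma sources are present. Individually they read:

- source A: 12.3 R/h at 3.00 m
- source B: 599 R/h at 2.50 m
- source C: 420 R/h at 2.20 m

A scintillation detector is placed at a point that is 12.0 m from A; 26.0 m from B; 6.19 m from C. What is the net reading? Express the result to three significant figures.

By superposition, sum each source's inverse-square contribution:
A: 12.3 × (3.00/12.0)² = 0.7688 R/h
B: 599 × (2.50/26.0)² = 5.538 R/h
C: 420 × (2.20/6.19)² = 53.05 R/h
Total = 0.7688 + 5.538 + 53.05 = 59.36 R/h.

59.4 R/h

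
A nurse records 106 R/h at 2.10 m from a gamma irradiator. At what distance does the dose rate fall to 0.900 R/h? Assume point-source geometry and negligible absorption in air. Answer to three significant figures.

Using I₁d₁² = I₂d₂², d₂ = d₁·√(I₁/I₂).
I₁/I₂ = 106/0.900 = 117.8, so d₂ = 2.10 × √117.8 = 22.79 m.

22.8 m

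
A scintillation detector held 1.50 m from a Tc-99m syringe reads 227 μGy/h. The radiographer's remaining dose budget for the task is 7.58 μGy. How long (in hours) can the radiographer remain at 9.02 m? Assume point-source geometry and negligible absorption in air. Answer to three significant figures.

Intensity scales as (d₁/d₂)², so rate at 9.02 m:
227 × (1.50/9.02)² = 227 × 0.02765 = 6.277 μGy/h.
Stay time = 7.58 μGy ÷ 6.277 μGy/h = 1.208 h.

1.21 h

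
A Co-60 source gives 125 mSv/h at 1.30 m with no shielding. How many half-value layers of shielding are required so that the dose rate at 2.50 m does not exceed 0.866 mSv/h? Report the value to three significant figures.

5.29 half-value layers

At 2.50 m, distance alone gives (1.30/2.50)² = 0.2704, so 125 × 0.2704 = 33.80 mSv/h.
Further attenuation needed: 33.80/0.866 = 39.03.
n = log₂(39.03) = 5.287 half-value layers.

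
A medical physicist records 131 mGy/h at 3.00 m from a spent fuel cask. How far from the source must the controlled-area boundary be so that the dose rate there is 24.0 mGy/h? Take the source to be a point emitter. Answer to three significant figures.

7.01 m

Intensity scales as (d₁/d₂)², so d₂ = d₁·√(I₁/I₂).
I₁/I₂ = 131/24.0 = 5.458, so d₂ = 3.00 × √5.458 = 7.009 m.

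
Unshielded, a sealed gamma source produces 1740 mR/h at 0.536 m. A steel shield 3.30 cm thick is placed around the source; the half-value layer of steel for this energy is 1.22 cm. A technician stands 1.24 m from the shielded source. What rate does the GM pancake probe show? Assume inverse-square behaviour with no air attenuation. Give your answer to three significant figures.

Distance alone: (0.536/1.24)² = 0.1868, so 1740 × 0.1868 = 325.0 mR/h.
Shield: 3.30/1.22 = 2.705 half-value layers → attenuation 2^(−2.705) = 0.1534.
Combined: 325.0 × 0.1534 = 49.86 mR/h.

49.9 mR/h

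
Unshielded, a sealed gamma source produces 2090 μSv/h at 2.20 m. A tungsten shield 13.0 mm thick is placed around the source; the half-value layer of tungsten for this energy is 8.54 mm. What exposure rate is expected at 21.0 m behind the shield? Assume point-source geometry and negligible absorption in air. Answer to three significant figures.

7.99 μSv/h

Distance alone: (2.20/21.0)² = 0.01098, so 2090 × 0.01098 = 22.95 μSv/h.
Shield: 13.0/8.54 = 1.522 half-value layers → attenuation 2^(−1.522) = 0.3482.
Combined: 22.95 × 0.3482 = 7.991 μSv/h.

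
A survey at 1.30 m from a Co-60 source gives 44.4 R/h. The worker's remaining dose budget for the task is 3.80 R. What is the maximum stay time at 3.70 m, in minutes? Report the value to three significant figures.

By the inverse-square law, rate at 3.70 m:
44.4 × (1.30/3.70)² = 44.4 × 0.1234 = 5.479 R/h.
Stay time = 3.80 R ÷ 5.479 R/h = 0.6936 h = 41.62 min.

41.6 min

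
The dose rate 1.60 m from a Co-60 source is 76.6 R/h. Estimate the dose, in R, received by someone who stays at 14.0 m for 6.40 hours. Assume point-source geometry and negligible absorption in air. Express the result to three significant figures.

6.40 R

Using I₁d₁² = I₂d₂², rate at 14.0 m:
(1.60/14.0)² = 0.01306, so 76.6 × 0.01306 = 1.000 R/h.
Dose = rate × time = 1.000 R/h × 6.400 h = 6.400 R.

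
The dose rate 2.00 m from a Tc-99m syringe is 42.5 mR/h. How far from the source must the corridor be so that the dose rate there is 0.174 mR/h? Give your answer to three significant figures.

By the inverse-square law, d₂ = d₁·√(I₁/I₂).
I₁/I₂ = 42.5/0.174 = 244.3, so d₂ = 2.00 × √244.3 = 31.26 m.

31.3 m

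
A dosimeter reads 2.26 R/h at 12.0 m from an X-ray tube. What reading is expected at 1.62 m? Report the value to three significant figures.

124 R/h

Using I₁d₁² = I₂d₂², the rate at 1.62 m is
2.26 × (12.0/1.62)² = 2.26 × 54.87 = 124.0 R/h.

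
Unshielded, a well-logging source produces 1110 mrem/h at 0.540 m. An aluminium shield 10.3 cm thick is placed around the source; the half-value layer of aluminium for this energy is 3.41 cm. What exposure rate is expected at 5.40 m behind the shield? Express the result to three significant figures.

Distance alone: (0.540/5.40)² = 0.01000, so 1110 × 0.01000 = 11.10 mrem/h.
Shield: 10.3/3.41 = 3.021 half-value layers → attenuation 2^(−3.021) = 0.1232.
Combined: 11.10 × 0.1232 = 1.368 mrem/h.

1.37 mrem/h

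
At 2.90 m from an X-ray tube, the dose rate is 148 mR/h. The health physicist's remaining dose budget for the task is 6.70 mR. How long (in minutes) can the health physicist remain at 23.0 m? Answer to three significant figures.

Since intensity falls as 1/r², rate at 23.0 m:
148 × (2.90/23.0)² = 148 × 0.01590 = 2.353 mR/h.
Stay time = 6.70 mR ÷ 2.353 mR/h = 2.847 h = 170.8 min.

171 min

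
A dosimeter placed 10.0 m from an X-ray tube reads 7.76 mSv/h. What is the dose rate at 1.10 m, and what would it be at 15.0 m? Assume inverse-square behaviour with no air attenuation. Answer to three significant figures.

By the inverse-square law,
At 1.10 m: (10.0/1.10)² = 82.64, so 7.76 × 82.64 = 641.3 mSv/h
At 15.0 m: (1.10/15.0)² = 0.005378, so 641.3 × 0.005378 = 3.449 mSv/h.

641 mSv/h; 3.45 mSv/h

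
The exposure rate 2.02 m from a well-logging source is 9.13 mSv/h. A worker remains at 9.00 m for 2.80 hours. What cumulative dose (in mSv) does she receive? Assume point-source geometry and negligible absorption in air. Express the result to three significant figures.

Using I₁d₁² = I₂d₂², rate at 9.00 m:
(2.02/9.00)² = 0.05038, so 9.13 × 0.05038 = 0.4600 mSv/h.
Dose = rate × time = 0.4600 mSv/h × 2.800 h = 1.288 mSv.

1.29 mSv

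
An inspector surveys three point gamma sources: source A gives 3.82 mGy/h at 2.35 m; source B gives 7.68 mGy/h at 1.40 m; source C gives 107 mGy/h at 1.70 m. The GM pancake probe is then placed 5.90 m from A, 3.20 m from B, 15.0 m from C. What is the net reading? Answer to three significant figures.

3.45 mGy/h

Each source contributes Iᵢ·(dᵢ/rᵢ)²; contributions add.
A: 3.82 × (2.35/5.90)² = 0.6060 mGy/h
B: 7.68 × (1.40/3.20)² = 1.470 mGy/h
C: 107 × (1.70/15.0)² = 1.374 mGy/h
Total = 0.6060 + 1.470 + 1.374 = 3.450 mGy/h.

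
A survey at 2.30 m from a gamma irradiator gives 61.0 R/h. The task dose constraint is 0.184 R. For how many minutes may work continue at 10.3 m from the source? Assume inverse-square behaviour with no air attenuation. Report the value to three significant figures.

Applying the 1/r² law, rate at 10.3 m:
(2.30/10.3)² = 0.04986, so 61.0 × 0.04986 = 3.041 R/h.
Stay time = 0.184 R ÷ 3.041 R/h = 0.06051 h = 3.631 min.

3.63 min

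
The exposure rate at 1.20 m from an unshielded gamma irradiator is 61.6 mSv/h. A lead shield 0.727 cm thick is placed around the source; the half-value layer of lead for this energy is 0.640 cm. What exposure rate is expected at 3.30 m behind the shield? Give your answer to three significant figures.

3.71 mSv/h

Distance alone: 61.6 × (1.20/3.30)² = 61.6 × 0.1322 = 8.144 mSv/h.
Shield: 0.727/0.640 = 1.136 half-value layers → attenuation 2^(−1.136) = 0.4550.
Combined: 8.144 × 0.4550 = 3.706 mSv/h.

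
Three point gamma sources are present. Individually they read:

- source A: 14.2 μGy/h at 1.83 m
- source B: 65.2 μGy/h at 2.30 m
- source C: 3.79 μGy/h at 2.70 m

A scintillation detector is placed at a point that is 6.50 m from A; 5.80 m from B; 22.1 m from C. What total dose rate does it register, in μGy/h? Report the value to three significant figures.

11.4 μGy/h

By superposition, sum each source's inverse-square contribution:
A: 14.2 × (1.83/6.50)² = 1.126 μGy/h
B: 65.2 × (2.30/5.80)² = 10.25 μGy/h
C: 3.79 × (2.70/22.1)² = 0.05657 μGy/h
Total = 1.126 + 10.25 + 0.05657 = 11.43 μGy/h.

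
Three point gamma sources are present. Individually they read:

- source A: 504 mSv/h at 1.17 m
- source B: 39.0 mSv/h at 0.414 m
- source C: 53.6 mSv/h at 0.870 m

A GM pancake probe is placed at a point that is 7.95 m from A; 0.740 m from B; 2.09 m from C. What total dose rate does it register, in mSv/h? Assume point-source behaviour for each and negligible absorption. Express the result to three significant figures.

32.4 mSv/h

By superposition, sum each source's inverse-square contribution:
A: 504 × (1.17/7.95)² = 10.92 mSv/h
B: 39.0 × (0.414/0.740)² = 12.21 mSv/h
C: 53.6 × (0.870/2.09)² = 9.288 mSv/h
Total = 10.92 + 12.21 + 9.288 = 32.42 mSv/h.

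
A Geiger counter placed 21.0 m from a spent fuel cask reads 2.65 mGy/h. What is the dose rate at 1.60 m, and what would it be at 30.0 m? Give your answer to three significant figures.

By the inverse-square law,
At 1.60 m: (21.0/1.60)² = 172.3, so 2.65 × 172.3 = 456.6 mGy/h
At 30.0 m: 456.6 × (1.60/30.0)² = 456.6 × 0.002844 = 1.299 mGy/h.

457 mGy/h; 1.30 mGy/h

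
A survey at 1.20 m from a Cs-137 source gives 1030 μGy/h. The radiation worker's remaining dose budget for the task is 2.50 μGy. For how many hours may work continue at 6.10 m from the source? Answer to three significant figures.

0.0627 h

Applying the 1/r² law, rate at 6.10 m:
(1.20/6.10)² = 0.03870, so 1030 × 0.03870 = 39.86 μGy/h.
Stay time = 2.50 μGy ÷ 39.86 μGy/h = 0.06272 h.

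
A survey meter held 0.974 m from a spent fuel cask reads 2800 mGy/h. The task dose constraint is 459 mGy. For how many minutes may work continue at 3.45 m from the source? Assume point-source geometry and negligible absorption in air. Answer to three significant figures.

123 min

Intensity scales as (d₁/d₂)², so rate at 3.45 m:
(0.974/3.45)² = 0.07970, so 2800 × 0.07970 = 223.2 mGy/h.
Stay time = 459 mGy ÷ 223.2 mGy/h = 2.056 h = 123.4 min.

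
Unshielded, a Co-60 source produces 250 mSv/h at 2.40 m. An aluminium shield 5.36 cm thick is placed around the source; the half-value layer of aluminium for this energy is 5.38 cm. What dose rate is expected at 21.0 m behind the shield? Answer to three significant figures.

1.64 mSv/h

Distance alone: (2.40/21.0)² = 0.01306, so 250 × 0.01306 = 3.265 mSv/h.
Shield: 5.36/5.38 = 0.9963 half-value layers → attenuation 2^(−0.9963) = 0.5013.
Combined: 3.265 × 0.5013 = 1.637 mSv/h.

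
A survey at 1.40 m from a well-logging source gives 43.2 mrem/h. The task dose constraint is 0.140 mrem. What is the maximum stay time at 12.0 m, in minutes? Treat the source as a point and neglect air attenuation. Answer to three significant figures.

14.3 min

Intensity scales as (d₁/d₂)², so rate at 12.0 m:
43.2 × (1.40/12.0)² = 43.2 × 0.01361 = 0.5880 mrem/h.
Stay time = 0.140 mrem ÷ 0.5880 mrem/h = 0.2381 h = 14.29 min.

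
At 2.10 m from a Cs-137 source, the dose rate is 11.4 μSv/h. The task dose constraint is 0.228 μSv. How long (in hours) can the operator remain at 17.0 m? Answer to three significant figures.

Intensity scales as (d₁/d₂)², so rate at 17.0 m:
(2.10/17.0)² = 0.01526, so 11.4 × 0.01526 = 0.1740 μSv/h.
Stay time = 0.228 μSv ÷ 0.1740 μSv/h = 1.310 h.

1.31 h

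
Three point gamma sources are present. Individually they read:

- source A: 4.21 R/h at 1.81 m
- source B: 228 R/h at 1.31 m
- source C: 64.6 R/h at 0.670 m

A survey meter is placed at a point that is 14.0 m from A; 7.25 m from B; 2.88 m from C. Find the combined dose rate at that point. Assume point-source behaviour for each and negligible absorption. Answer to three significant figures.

Each source contributes Iᵢ·(dᵢ/rᵢ)²; contributions add.
A: 4.21 × (1.81/14.0)² = 0.07037 R/h
B: 228 × (1.31/7.25)² = 7.444 R/h
C: 64.6 × (0.670/2.88)² = 3.496 R/h
Total = 0.07037 + 7.444 + 3.496 = 11.01 R/h.

11.0 R/h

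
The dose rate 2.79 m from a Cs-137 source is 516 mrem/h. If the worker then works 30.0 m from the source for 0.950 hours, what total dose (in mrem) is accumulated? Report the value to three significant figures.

4.24 mrem

Applying the 1/r² law, rate at 30.0 m:
(2.79/30.0)² = 0.008649, so 516 × 0.008649 = 4.463 mrem/h.
Dose = rate × time = 4.463 mrem/h × 0.9500 h = 4.240 mrem.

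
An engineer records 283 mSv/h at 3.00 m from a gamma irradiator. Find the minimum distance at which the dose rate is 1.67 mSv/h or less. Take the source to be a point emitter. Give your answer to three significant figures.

39.1 m

Since intensity falls as 1/r², d₂ = d₁·√(I₁/I₂).
I₁/I₂ = 283/1.67 = 169.5, so d₂ = 3.00 × √169.5 = 39.06 m.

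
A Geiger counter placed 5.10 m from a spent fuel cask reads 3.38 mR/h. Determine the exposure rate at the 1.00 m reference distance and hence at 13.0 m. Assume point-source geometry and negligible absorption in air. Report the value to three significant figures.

87.9 mR/h; 0.520 mR/h

By the inverse-square law,
At 1.00 m: 3.38 × (5.10/1.00)² = 3.38 × 26.01 = 87.91 mR/h
At 13.0 m: 87.91 × (1.00/13.0)² = 87.91 × 0.005917 = 0.5202 mR/h.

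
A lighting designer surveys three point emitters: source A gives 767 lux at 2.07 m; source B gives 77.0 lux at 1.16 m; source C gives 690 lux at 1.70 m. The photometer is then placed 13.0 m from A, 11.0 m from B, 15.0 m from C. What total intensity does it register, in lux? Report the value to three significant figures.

29.2 lux

By superposition, sum each source's inverse-square contribution:
A: 767 × (2.07/13.0)² = 19.45 lux
B: 77.0 × (1.16/11.0)² = 0.8563 lux
C: 690 × (1.70/15.0)² = 8.863 lux
Total = 19.45 + 0.8563 + 8.863 = 29.17 lux.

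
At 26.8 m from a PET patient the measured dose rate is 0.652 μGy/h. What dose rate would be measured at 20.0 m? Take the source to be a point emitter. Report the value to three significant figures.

1.17 μGy/h

Intensity scales as (d₁/d₂)², so scaling from 26.8 m to 20.0 m:
0.652 × (26.8/20.0)² = 0.652 × 1.796 = 1.171 μGy/h.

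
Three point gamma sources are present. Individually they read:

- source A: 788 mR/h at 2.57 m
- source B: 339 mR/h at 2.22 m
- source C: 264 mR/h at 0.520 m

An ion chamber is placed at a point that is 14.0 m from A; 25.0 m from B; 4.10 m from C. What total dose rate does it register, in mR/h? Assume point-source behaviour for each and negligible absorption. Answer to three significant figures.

By superposition, sum each source's inverse-square contribution:
A: 788 × (2.57/14.0)² = 26.55 mR/h
B: 339 × (2.22/25.0)² = 2.673 mR/h
C: 264 × (0.520/4.10)² = 4.247 mR/h
Total = 26.55 + 2.673 + 4.247 = 33.47 mR/h.

33.5 mR/h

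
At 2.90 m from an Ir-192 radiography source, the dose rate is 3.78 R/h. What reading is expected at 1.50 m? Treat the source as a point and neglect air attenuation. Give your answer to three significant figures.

Since intensity falls as 1/r², the rate at 1.50 m is
(2.90/1.50)² = 3.738, so 3.78 × 3.738 = 14.13 R/h.

14.1 R/h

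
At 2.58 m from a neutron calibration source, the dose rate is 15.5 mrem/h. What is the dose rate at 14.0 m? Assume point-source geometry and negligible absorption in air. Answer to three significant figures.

By the inverse-square law, the rate at 14.0 m is
15.5 × (2.58/14.0)² = 15.5 × 0.03396 = 0.5264 mrem/h.

0.526 mrem/h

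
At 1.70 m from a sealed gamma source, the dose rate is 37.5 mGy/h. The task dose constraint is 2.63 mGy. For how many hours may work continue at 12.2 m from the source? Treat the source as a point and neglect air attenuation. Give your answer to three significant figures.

By the inverse-square law, rate at 12.2 m:
(1.70/12.2)² = 0.01942, so 37.5 × 0.01942 = 0.7282 mGy/h.
Stay time = 2.63 mGy ÷ 0.7282 mGy/h = 3.612 h.

3.61 h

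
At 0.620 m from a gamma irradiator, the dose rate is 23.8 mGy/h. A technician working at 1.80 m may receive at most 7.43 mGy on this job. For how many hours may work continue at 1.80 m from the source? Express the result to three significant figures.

2.63 h

Applying the 1/r² law, rate at 1.80 m:
(0.620/1.80)² = 0.1186, so 23.8 × 0.1186 = 2.823 mGy/h.
Stay time = 7.43 mGy ÷ 2.823 mGy/h = 2.632 h.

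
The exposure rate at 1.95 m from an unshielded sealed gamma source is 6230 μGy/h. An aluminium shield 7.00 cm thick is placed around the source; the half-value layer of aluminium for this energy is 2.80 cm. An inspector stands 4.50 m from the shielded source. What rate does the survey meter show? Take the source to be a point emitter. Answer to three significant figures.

Distance alone: (1.95/4.50)² = 0.1878, so 6230 × 0.1878 = 1170 μGy/h.
Shield: 7.00/2.80 = 2.500 half-value layers → attenuation 2^(−2.500) = 0.1768.
Combined: 1170 × 0.1768 = 206.9 μGy/h.

207 μGy/h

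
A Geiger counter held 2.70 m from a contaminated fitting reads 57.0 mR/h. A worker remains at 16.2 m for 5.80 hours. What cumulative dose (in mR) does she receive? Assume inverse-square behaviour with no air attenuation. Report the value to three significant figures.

9.18 mR

By the inverse-square law, rate at 16.2 m:
57.0 × (2.70/16.2)² = 57.0 × 0.02778 = 1.583 mR/h.
Dose = rate × time = 1.583 mR/h × 5.800 h = 9.181 mR.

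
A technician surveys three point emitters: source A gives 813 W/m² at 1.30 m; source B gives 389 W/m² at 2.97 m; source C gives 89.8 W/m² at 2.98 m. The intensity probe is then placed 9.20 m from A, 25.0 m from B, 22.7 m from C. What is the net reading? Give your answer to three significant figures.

23.3 W/m²

By superposition, sum each source's inverse-square contribution:
A: 813 × (1.30/9.20)² = 16.23 W/m²
B: 389 × (2.97/25.0)² = 5.490 W/m²
C: 89.8 × (2.98/22.7)² = 1.548 W/m²
Total = 16.23 + 5.490 + 1.548 = 23.27 W/m².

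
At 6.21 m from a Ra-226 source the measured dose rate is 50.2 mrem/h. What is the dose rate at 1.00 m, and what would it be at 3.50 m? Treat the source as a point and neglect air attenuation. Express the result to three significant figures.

1940 mrem/h; 158 mrem/h

Since intensity falls as 1/r²,
At 1.00 m: 50.2 × (6.21/1.00)² = 50.2 × 38.56 = 1936 mrem/h
At 3.50 m: (1.00/3.50)² = 0.08163, so 1936 × 0.08163 = 158.0 mrem/h.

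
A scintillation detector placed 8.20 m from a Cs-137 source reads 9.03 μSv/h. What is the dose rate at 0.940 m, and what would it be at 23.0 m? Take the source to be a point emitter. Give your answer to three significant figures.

687 μSv/h; 1.15 μSv/h

Intensity scales as (d₁/d₂)², so
At 0.940 m: (8.20/0.940)² = 76.10, so 9.03 × 76.10 = 687.2 μSv/h
At 23.0 m: (0.940/23.0)² = 0.001670, so 687.2 × 0.001670 = 1.148 μSv/h.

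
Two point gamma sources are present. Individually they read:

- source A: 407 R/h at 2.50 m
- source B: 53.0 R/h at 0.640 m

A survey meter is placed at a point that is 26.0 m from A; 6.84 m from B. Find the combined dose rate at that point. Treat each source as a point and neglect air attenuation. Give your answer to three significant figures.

4.23 R/h

Each source contributes Iᵢ·(dᵢ/rᵢ)²; contributions add.
A: 407 × (2.50/26.0)² = 3.763 R/h
B: 53.0 × (0.640/6.84)² = 0.4640 R/h
Total = 3.763 + 0.4640 = 4.227 R/h.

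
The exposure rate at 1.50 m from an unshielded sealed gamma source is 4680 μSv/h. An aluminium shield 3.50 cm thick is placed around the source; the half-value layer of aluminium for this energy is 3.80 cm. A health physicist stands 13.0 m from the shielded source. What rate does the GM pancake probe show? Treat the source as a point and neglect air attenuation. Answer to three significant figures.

32.9 μSv/h

Distance alone: 4680 × (1.50/13.0)² = 4680 × 0.01331 = 62.29 μSv/h.
Shield: 3.50/3.80 = 0.9211 half-value layers → attenuation 2^(−0.9211) = 0.5281.
Combined: 62.29 × 0.5281 = 32.90 μSv/h.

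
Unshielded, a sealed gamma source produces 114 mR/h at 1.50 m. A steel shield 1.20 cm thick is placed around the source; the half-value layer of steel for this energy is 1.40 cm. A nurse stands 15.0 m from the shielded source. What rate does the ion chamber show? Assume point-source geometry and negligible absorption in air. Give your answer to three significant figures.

0.629 mR/h

Distance alone: (1.50/15.0)² = 0.01000, so 114 × 0.01000 = 1.140 mR/h.
Shield: 1.20/1.40 = 0.8571 half-value layers → attenuation 2^(−0.8571) = 0.5521.
Combined: 1.140 × 0.5521 = 0.6294 mR/h.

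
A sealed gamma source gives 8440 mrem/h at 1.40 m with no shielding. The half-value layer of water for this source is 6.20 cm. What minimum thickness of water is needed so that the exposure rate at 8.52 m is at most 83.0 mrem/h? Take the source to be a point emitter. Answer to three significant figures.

9.03 cm

At 8.52 m, distance alone gives 8440 × (1.40/8.52)² = 8440 × 0.02700 = 227.9 mrem/h.
Further attenuation needed: 227.9/83.0 = 2.746.
n = log₂(2.746) = 1.457 half-value layers.
Thickness = 1.457 × 6.20 cm = 9.033 cm.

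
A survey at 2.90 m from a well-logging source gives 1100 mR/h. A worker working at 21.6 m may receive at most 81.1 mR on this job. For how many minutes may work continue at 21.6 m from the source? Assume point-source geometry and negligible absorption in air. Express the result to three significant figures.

245 min

Since intensity falls as 1/r², rate at 21.6 m:
(2.90/21.6)² = 0.01803, so 1100 × 0.01803 = 19.83 mR/h.
Stay time = 81.1 mR ÷ 19.83 mR/h = 4.090 h = 245.4 min.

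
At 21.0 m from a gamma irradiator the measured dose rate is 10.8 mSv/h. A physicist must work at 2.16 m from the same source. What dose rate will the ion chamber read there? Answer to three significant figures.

Using I₁d₁² = I₂d₂², scaling from 21.0 m to 2.16 m:
(21.0/2.16)² = 94.52, so 10.8 × 94.52 = 1021 mSv/h.

1020 mSv/h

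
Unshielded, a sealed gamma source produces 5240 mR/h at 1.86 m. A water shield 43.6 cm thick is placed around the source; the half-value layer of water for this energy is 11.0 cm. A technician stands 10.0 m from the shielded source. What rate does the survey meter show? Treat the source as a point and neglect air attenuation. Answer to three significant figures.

Distance alone: (1.86/10.0)² = 0.03460, so 5240 × 0.03460 = 181.3 mR/h.
Shield: 43.6/11.0 = 3.964 half-value layers → attenuation 2^(−3.964) = 0.06408.
Combined: 181.3 × 0.06408 = 11.62 mR/h.

11.6 mR/h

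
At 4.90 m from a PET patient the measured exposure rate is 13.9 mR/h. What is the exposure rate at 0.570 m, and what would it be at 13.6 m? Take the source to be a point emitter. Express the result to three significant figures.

1030 mR/h; 1.80 mR/h

Applying the 1/r² law,
At 0.570 m: 13.9 × (4.90/0.570)² = 13.9 × 73.90 = 1027 mR/h
At 13.6 m: (0.570/13.6)² = 0.001757, so 1027 × 0.001757 = 1.804 mR/h.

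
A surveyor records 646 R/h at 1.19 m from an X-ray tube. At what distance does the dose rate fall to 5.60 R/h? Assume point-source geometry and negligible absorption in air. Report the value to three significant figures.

12.8 m

Since intensity falls as 1/r², d₂ = d₁·√(I₁/I₂).
I₁/I₂ = 646/5.60 = 115.4, so d₂ = 1.19 × √115.4 = 12.78 m.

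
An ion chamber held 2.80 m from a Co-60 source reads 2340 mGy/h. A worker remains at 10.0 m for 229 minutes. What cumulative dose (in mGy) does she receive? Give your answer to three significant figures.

By the inverse-square law, rate at 10.0 m:
2340 × (2.80/10.0)² = 2340 × 0.07840 = 183.5 mGy/h.
Dose = rate × time = 183.5 mGy/h × 3.817 h = 700.4 mGy.

700 mGy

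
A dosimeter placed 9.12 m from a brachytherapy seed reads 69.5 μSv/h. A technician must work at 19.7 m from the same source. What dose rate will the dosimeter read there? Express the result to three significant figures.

14.9 μSv/h

Applying the 1/r² law, scaling from 9.12 m to 19.7 m:
69.5 × (9.12/19.7)² = 69.5 × 0.2143 = 14.89 μSv/h.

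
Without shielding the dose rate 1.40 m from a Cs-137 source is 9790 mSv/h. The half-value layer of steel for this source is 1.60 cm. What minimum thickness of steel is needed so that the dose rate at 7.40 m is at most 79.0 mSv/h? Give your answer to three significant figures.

3.44 cm

At 7.40 m, distance alone gives (1.40/7.40)² = 0.03579, so 9790 × 0.03579 = 350.4 mSv/h.
Further attenuation needed: 350.4/79.0 = 4.435.
n = log₂(4.435) = 2.149 half-value layers.
Thickness = 2.149 × 1.60 cm = 3.438 cm.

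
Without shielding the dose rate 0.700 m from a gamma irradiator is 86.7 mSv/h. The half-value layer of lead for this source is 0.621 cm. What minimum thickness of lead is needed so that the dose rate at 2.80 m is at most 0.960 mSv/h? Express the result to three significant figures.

At 2.80 m, distance alone gives (0.700/2.80)² = 0.06250, so 86.7 × 0.06250 = 5.419 mSv/h.
Further attenuation needed: 5.419/0.960 = 5.645.
n = log₂(5.645) = 2.497 half-value layers.
Thickness = 2.497 × 0.621 cm = 1.551 cm.

1.55 cm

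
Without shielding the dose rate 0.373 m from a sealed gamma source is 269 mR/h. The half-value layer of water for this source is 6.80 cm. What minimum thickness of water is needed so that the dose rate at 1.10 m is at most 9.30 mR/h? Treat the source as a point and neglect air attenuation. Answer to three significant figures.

At 1.10 m, distance alone gives 269 × (0.373/1.10)² = 269 × 0.1150 = 30.94 mR/h.
Further attenuation needed: 30.94/9.30 = 3.327.
n = log₂(3.327) = 1.734 half-value layers.
Thickness = 1.734 × 6.80 cm = 11.79 cm.

11.8 cm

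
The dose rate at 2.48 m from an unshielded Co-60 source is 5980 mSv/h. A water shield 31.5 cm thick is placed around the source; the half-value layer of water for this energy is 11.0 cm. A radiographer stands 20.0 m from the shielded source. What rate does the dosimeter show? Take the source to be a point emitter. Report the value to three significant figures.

Distance alone: (2.48/20.0)² = 0.01538, so 5980 × 0.01538 = 91.97 mSv/h.
Shield: 31.5/11.0 = 2.864 half-value layers → attenuation 2^(−2.864) = 0.1374.
Combined: 91.97 × 0.1374 = 12.64 mSv/h.

12.6 mSv/h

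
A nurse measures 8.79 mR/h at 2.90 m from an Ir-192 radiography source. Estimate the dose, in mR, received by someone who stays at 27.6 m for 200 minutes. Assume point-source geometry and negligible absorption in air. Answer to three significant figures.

Using I₁d₁² = I₂d₂², rate at 27.6 m:
8.79 × (2.90/27.6)² = 8.79 × 0.01104 = 0.09704 mR/h.
Dose = rate × time = 0.09704 mR/h × 3.333 h = 0.3234 mR.

0.323 mR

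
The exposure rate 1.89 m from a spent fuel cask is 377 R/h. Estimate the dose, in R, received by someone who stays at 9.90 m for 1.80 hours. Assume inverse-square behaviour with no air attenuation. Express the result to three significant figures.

Applying the 1/r² law, rate at 9.90 m:
377 × (1.89/9.90)² = 377 × 0.03645 = 13.74 R/h.
Dose = rate × time = 13.74 R/h × 1.800 h = 24.73 R.

24.7 R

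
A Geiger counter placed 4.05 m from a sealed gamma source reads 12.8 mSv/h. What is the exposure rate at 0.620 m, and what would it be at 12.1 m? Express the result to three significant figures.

Applying the 1/r² law,
At 0.620 m: 12.8 × (4.05/0.620)² = 12.8 × 42.67 = 546.2 mSv/h
At 12.1 m: (0.620/12.1)² = 0.002626, so 546.2 × 0.002626 = 1.434 mSv/h.

546 mSv/h; 1.43 mSv/h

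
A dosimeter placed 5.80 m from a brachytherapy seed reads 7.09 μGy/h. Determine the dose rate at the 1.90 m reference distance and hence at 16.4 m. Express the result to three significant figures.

Intensity scales as (d₁/d₂)², so
At 1.90 m: 7.09 × (5.80/1.90)² = 7.09 × 9.319 = 66.07 μGy/h
At 16.4 m: 66.07 × (1.90/16.4)² = 66.07 × 0.01342 = 0.8867 μGy/h.

66.1 μGy/h; 0.887 μGy/h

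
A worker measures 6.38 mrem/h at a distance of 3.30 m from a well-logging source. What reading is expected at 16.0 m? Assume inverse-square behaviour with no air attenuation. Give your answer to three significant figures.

Intensity scales as (d₁/d₂)², so the rate at 16.0 m is
(3.30/16.0)² = 0.04254, so 6.38 × 0.04254 = 0.2714 mrem/h.

0.271 mrem/h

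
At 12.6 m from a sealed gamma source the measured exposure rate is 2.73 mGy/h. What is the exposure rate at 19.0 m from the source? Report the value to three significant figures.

By the inverse-square law, scaling from 12.6 m to 19.0 m:
2.73 × (12.6/19.0)² = 2.73 × 0.4398 = 1.201 mGy/h.

1.20 mGy/h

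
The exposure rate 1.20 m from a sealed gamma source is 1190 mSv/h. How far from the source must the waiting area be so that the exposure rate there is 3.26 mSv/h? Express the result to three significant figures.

22.9 m

Applying the 1/r² law, d₂ = d₁·√(I₁/I₂).
I₁/I₂ = 1190/3.26 = 365.0, so d₂ = 1.20 × √365.0 = 22.93 m.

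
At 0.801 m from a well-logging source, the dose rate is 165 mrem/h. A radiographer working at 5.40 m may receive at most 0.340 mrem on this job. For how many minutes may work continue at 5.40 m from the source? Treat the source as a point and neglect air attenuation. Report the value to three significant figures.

5.62 min

Using I₁d₁² = I₂d₂², rate at 5.40 m:
165 × (0.801/5.40)² = 165 × 0.02200 = 3.630 mrem/h.
Stay time = 0.340 mrem ÷ 3.630 mrem/h = 0.09366 h = 5.620 min.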